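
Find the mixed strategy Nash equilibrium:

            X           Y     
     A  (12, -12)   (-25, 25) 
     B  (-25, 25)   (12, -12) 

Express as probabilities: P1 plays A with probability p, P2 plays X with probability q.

p = 0.5, q = 0.5

Work:
Find probabilities that make opponent indifferent:
P2 chooses q to make P1 indifferent between A and B
P1 chooses p to make P2 indifferent between X and Y
Mixed NE: P1 plays (A: 0.5, B: 0.5), P2 plays (X: 0.5, Y: 0.5)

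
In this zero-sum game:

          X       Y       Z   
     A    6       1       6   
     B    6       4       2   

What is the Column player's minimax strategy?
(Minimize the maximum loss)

Column should play Y, value = 4

Work:
Column player minimizes Row's maximum payoff:
Column X: max payoff to Row = 6
Column Y: max payoff to Row = 4
Column Z: max payoff to Row = 6
Minimum is 4, achieved by column Y.
Minimax strategy: Y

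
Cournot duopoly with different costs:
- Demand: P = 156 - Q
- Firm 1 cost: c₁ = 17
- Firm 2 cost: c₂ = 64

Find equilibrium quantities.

q₁* = 62.0, q₂* = 15.0

Work:
Reaction: q₁ = (156 - 17 - q₂)/2
Reaction: q₂ = (156 - 64 - q₁)/2
Solve simultaneously:
q₁* = (156 - 2×17 + 64)/3 = 62.0
q₂* = (156 - 2×64 + 17)/3 = 15.0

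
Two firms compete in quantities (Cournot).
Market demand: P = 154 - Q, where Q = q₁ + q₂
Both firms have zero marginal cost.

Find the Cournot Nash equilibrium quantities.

q₁* = q₂* = 51.33; P* = 51.33

Work:
Profit: π_i = P·q_i = (a - q_i - q_j)·q_i
FOC: ∂π_i/∂q_i = a - 2q_i - q_j = 0
Reaction function: q_i = (154 - q_j)/2
Symmetry: q* = 154/3 = 51.33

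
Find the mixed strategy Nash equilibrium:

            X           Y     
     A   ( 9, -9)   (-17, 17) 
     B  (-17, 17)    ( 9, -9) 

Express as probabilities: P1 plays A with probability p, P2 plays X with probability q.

p = 0.5, q = 0.5

Work:
Find probabilities that make opponent indifferent:
P2 chooses q to make P1 indifferent between A and B
P1 chooses p to make P2 indifferent between X and Y
Mixed NE: P1 plays (A: 0.5, B: 0.5), P2 plays (X: 0.5, Y: 0.5)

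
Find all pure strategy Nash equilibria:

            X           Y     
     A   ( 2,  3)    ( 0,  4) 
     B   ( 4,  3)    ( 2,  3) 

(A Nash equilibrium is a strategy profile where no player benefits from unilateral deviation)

Nash equilibrium: (B, X), (B, Y)

Work:
Best responses:
  P1 vs X: payoffs [2, 4] → best response B (payoff 4)
  P1 vs Y: payoffs [0, 2] → best response B (payoff 2)
  P2 vs A: payoffs [3, 4] → best response Y (payoff 4)
  P2 vs B: payoffs [3, 3] → best response X/Y (payoff 3)
Mutual best responses: (B,X), (B,Y) → Nash equilibria.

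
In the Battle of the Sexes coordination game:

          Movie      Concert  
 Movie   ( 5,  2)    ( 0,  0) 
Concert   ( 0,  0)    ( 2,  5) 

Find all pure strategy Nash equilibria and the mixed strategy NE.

Pure NE: (Movie, Movie) and (Concert, Concert); Mixed NE: p = 0.7143, q = 0.2857

Work:
Check pure NE:
(Movie, Movie): (5, 2) - no unilateral deviation beneficial
(Concert, Concert): (2, 5) - no unilateral deviation beneficial
Mixed NE: P1 plays Movie with p = 0.7143, P2 plays Movie with q = 0.2857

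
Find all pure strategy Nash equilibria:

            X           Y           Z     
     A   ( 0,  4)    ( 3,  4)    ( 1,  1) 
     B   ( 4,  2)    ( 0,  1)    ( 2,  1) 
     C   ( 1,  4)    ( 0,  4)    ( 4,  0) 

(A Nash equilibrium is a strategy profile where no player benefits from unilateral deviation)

Nash equilibrium: (A, Y), (B, X)

Work:
Best responses:
  P1 vs X: payoffs [0, 4, 1] → best response B (payoff 4)
  P1 vs Y: payoffs [3, 0, 0] → best response A (payoff 3)
  P1 vs Z: payoffs [1, 2, 4] → best response C (payoff 4)
  P2 vs A: payoffs [4, 4, 1] → best response X/Y (payoff 4)
  P2 vs B: payoffs [2, 1, 1] → best response X (payoff 2)
  P2 vs C: payoffs [4, 4, 0] → best response X/Y (payoff 4)
Mutual best responses: (A,Y), (B,X) → Nash equilibria.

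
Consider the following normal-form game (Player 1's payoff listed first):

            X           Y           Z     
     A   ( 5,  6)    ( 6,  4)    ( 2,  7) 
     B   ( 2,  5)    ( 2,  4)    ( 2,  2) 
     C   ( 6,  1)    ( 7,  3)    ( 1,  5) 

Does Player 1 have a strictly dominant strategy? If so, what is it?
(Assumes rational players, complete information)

No strictly dominant strategy exists for Player 1

Work:
A strategy strictly dominates another if it gives a strictly higher payoff against every opponent action. Compare each pair of P1's strategies column-by-column:
  A vs B: [5 vs 2, 6 vs 2, 2 vs 2] → A does not strictly dominate B (column Z: 2 ≤ 2)
  A vs C: [5 vs 6, 6 vs 7, 2 vs 1] → A does not strictly dominate C (column X: 5 ≤ 6)
  B vs A: [2 vs 5, 2 vs 6, 2 vs 2] → B does not strictly dominate A (column X: 2 ≤ 5)
  B vs C: [2 vs 6, 2 vs 7, 2 vs 1] → B does not strictly dominate C (column X: 2 ≤ 6)
  C vs A: [6 vs 5, 7 vs 6, 1 vs 2] → C does not strictly dominate A (column Z: 1 ≤ 2)
  C vs B: [6 vs 2, 7 vs 2, 1 vs 2] → C does not strictly dominate B (column Z: 1 ≤ 2)
No single strategy strictly dominates all others → no strictly dominant strategy.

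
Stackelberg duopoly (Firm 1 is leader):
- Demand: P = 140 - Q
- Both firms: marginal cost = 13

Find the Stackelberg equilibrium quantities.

q₁* (leader) = 63.5, q₂* (follower) = 31.75

Work:
Follower's reaction: q₂ = (a - c - q₁)/2
Leader substitutes: π₁ = q₁·(a - q₁ - (a-c-q₁)/2 - c)
FOC: q₁* = (140 - 13)/2 = 63.50
Then: q₂* = (140 - 13 - 63.5)/2 = 31.75
Leader has first-mover advantage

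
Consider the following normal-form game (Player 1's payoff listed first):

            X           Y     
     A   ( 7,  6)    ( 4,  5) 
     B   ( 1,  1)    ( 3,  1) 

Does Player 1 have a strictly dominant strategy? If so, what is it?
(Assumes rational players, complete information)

Yes, Player 1's strictly dominant strategy is A

Work:
A strategy strictly dominates another if it gives a strictly higher payoff against every opponent action. Compare each pair of P1's strategies column-by-column:
  A vs B: [7 vs 1, 4 vs 3] → A strictly dominates B
  B vs A: [1 vs 7, 3 vs 4] → B does not strictly dominate A (column X: 1 ≤ 7)
A strictly dominates every other strategy → strictly dominant.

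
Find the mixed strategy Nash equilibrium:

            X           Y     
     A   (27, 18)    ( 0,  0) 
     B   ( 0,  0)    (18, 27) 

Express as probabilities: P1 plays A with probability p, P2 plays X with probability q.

p = 0.6, q = 0.4

Work:
Find probabilities that make opponent indifferent:
P2 chooses q to make P1 indifferent between A and B
P1 chooses p to make P2 indifferent between X and Y
Mixed NE: P1 plays (A: 0.6, B: 0.4), P2 plays (X: 0.4, Y: 0.6)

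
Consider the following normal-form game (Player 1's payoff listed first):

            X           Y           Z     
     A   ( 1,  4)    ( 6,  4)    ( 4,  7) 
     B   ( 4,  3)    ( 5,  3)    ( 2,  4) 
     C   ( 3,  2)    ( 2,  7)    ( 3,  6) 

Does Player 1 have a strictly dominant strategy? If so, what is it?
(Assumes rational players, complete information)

No strictly dominant strategy exists for Player 1

Work:
A strategy strictly dominates another if it gives a strictly higher payoff against every opponent action. Compare each pair of P1's strategies column-by-column:
  A vs B: [1 vs 4, 6 vs 5, 4 vs 2] → A does not strictly dominate B (column X: 1 ≤ 4)
  A vs C: [1 vs 3, 6 vs 2, 4 vs 3] → A does not strictly dominate C (column X: 1 ≤ 3)
  B vs A: [4 vs 1, 5 vs 6, 2 vs 4] → B does not strictly dominate A (column Y: 5 ≤ 6)
  B vs C: [4 vs 3, 5 vs 2, 2 vs 3] → B does not strictly dominate C (column Z: 2 ≤ 3)
  C vs A: [3 vs 1, 2 vs 6, 3 vs 4] → C does not strictly dominate A (column Y: 2 ≤ 6)
  C vs B: [3 vs 4, 2 vs 5, 3 vs 2] → C does not strictly dominate B (column X: 3 ≤ 4)
No single strategy strictly dominates all others → no strictly dominant strategy.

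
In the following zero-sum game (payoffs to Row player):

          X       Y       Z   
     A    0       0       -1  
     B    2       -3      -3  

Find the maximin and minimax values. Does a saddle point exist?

Maximin = -1, Minimax = -1, Saddle: True

Work:
Row minimums: [-1, -3] → maximin = -1
Column maximums: [2, 0, -1] → minimax = -1
Saddle point exists! Game value = -1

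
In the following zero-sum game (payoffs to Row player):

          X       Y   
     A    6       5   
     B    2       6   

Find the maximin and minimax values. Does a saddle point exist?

Maximin = 5, Minimax = 6, Saddle: False

Work:
Row minimums: [5, 2] → maximin = 5
Column maximums: [6, 6] → minimax = 6
No saddle point (maximin ≠ minimax). Mixed strategy needed.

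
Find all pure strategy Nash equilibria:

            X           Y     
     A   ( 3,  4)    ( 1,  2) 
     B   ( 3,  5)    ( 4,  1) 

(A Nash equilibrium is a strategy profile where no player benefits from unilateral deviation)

Nash equilibrium: (A, X), (B, X)

Work:
Best responses:
  P1 vs X: payoffs [3, 3] → best response A/B (payoff 3)
  P1 vs Y: payoffs [1, 4] → best response B (payoff 4)
  P2 vs A: payoffs [4, 2] → best response X (payoff 4)
  P2 vs B: payoffs [5, 1] → best response X (payoff 5)
Mutual best responses: (A,X), (B,X) → Nash equilibria.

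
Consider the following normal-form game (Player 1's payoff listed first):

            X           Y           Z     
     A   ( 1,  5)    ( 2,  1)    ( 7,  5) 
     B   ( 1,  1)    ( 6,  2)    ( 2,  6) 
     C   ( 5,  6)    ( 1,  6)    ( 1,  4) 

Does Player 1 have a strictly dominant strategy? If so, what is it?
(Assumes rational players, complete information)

No strictly dominant strategy exists for Player 1

Work:
A strategy strictly dominates another if it gives a strictly higher payoff against every opponent action. Compare each pair of P1's strategies column-by-column:
  A vs B: [1 vs 1, 2 vs 6, 7 vs 2] → A does not strictly dominate B (column X: 1 ≤ 1)
  A vs C: [1 vs 5, 2 vs 1, 7 vs 1] → A does not strictly dominate C (column X: 1 ≤ 5)
  B vs A: [1 vs 1, 6 vs 2, 2 vs 7] → B does not strictly dominate A (column X: 1 ≤ 1)
  B vs C: [1 vs 5, 6 vs 1, 2 vs 1] → B does not strictly dominate C (column X: 1 ≤ 5)
  C vs A: [5 vs 1, 1 vs 2, 1 vs 7] → C does not strictly dominate A (column Y: 1 ≤ 2)
  C vs B: [5 vs 1, 1 vs 6, 1 vs 2] → C does not strictly dominate B (column Y: 1 ≤ 6)
No single strategy strictly dominates all others → no strictly dominant strategy.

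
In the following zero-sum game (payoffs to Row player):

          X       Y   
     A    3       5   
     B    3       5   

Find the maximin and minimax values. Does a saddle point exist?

Maximin = 3, Minimax = 3, Saddle: True

Work:
Row minimums: [3, 3] → maximin = 3
Column maximums: [3, 5] → minimax = 3
Saddle point exists! Game value = 3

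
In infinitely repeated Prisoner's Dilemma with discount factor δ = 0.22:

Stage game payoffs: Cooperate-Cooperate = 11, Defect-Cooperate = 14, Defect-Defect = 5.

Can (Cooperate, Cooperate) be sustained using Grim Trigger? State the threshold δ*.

δ* = 0.3333; since δ = 0.22 < 0.3333, cooperation cannot be sustained

Work:
For Grim Trigger:
Cooperate forever: 11/(1-δ)
Defect then punished: 14 + 5·δ/(1-δ)
Need: 11/(1-δ) ≥ 14 + 5·δ/(1-δ)
Solving: δ ≥ (T-R)/(T-P) = (14-11)/(14-5) = 0.3333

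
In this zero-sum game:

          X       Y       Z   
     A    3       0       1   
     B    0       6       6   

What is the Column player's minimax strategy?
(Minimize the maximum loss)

Column should play X, value = 3

Work:
Column player minimizes Row's maximum payoff:
Column X: max payoff to Row = 3
Column Y: max payoff to Row = 6
Column Z: max payoff to Row = 6
Minimum is 3, achieved by column X.
Minimax strategy: X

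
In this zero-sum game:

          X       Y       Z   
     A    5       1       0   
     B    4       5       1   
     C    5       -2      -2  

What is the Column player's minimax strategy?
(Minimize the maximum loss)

Column should play Z, value = 1

Work:
Column player minimizes Row's maximum payoff:
Column X: max payoff to Row = 5
Column Y: max payoff to Row = 5
Column Z: max payoff to Row = 1
Minimum is 1, achieved by column Z.
Minimax strategy: Z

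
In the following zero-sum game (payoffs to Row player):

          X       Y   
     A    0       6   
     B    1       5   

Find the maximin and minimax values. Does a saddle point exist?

Maximin = 1, Minimax = 1, Saddle: True

Work:
Row minimums: [0, 1] → maximin = 1
Column maximums: [1, 6] → minimax = 1
Saddle point exists! Game value = 1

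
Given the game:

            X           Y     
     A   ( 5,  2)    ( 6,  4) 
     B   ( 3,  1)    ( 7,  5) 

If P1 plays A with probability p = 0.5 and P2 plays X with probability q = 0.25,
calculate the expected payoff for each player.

E[P1] = 5.875, E[P2] = 3.75

Work:
E[P1] = p·q·π₁(A,X) + p·(1-q)·π₁(A,Y) + (1-p)·q·π₁(B,X) + (1-p)·(1-q)·π₁(B,Y)
= 0.5·0.25·5 + 0.5·0.75·6 + 0.5·0.25·3 + 0.5·0.75·7
= 5.875

E[P2] = 3.75 (similar calculation)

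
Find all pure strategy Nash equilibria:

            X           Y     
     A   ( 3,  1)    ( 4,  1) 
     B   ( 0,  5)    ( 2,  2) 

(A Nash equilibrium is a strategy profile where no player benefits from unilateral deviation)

Nash equilibrium: (A, X), (A, Y)

Work:
Best responses:
  P1 vs X: payoffs [3, 0] → best response A (payoff 3)
  P1 vs Y: payoffs [4, 2] → best response A (payoff 4)
  P2 vs A: payoffs [1, 1] → best response X/Y (payoff 1)
  P2 vs B: payoffs [5, 2] → best response X (payoff 5)
Mutual best responses: (A,X), (A,Y) → Nash equilibria.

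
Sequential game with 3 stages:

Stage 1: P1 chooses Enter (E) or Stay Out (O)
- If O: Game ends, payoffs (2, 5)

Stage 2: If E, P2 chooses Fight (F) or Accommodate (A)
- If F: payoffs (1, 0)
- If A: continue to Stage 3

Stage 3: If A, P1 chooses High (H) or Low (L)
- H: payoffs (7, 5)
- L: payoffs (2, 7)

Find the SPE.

SPE: (E, A, H); Outcome (7, 5)

Work:
Stage 3: P1 chooses H (7 vs 2)
Stage 2: P2: F->0, A->5 (anticipating H). Choose A
Stage 1: P1: O->2, E->7 (anticipating A, H). Choose E
SPE path: E -> A -> H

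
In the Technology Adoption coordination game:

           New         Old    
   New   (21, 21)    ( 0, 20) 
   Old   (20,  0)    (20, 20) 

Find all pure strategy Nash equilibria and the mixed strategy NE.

Pure NE: (New, New) and (Old, Old); Mixed NE: p = 0.9524, q = 0.9524

Work:
Check pure NE:
(New, New): (21, 21) - no unilateral deviation beneficial
(Old, Old): (20, 20) - no unilateral deviation beneficial
Mixed NE: P1 plays New with p = 0.9524, P2 plays New with q = 0.9524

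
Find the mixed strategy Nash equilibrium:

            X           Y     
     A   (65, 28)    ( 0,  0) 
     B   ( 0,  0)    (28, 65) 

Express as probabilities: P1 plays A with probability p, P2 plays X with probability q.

p = 0.6989, q = 0.3011

Work:
Find probabilities that make opponent indifferent:
P2 chooses q to make P1 indifferent between A and B
P1 chooses p to make P2 indifferent between X and Y
Mixed NE: P1 plays (A: 0.6989, B: 0.3011), P2 plays (X: 0.3011, Y: 0.6989)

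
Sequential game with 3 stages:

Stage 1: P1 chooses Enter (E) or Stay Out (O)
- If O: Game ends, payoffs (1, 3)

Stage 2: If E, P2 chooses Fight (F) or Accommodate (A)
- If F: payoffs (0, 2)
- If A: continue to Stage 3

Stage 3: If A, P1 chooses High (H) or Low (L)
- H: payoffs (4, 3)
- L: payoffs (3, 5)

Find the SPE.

SPE: (E, A, H); Outcome (4, 3)

Work:
Stage 3: P1 chooses H (4 vs 3)
Stage 2: P2: F->2, A->3 (anticipating H). Choose A
Stage 1: P1: O->1, E->4 (anticipating A, H). Choose E
SPE path: E -> A -> H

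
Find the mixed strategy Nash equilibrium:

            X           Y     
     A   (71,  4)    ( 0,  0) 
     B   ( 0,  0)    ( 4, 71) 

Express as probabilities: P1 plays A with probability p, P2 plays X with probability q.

p = 0.9467, q = 0.0533

Work:
Find probabilities that make opponent indifferent:
P2 chooses q to make P1 indifferent between A and B
P1 chooses p to make P2 indifferent between X and Y
Mixed NE: P1 plays (A: 0.9467, B: 0.0533), P2 plays (X: 0.0533, Y: 0.9467)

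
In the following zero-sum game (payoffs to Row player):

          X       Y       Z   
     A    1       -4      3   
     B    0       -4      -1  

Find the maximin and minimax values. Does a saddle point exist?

Maximin = -4, Minimax = -4, Saddle: True

Work:
Row minimums: [-4, -4] → maximin = -4
Column maximums: [1, -4, 3] → minimax = -4
Saddle point exists! Game value = -4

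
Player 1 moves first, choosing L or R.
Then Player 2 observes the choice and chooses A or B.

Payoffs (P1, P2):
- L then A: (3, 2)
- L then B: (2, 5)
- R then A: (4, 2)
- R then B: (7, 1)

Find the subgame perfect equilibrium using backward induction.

P1 plays R, P2 plays B after L and A after R; Payoff (4, 2)

Work:
Backward induction:
After L: P2 chooses B → P1 gets 2
After R: P2 chooses A → P1 gets 4
P1 chooses R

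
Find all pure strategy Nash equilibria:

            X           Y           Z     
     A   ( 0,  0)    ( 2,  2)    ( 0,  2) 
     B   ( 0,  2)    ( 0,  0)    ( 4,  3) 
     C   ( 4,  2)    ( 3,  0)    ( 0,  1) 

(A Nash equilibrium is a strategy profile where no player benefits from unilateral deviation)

Nash equilibrium: (B, Z), (C, X)

Work:
Best responses:
  P1 vs X: payoffs [0, 0, 4] → best response C (payoff 4)
  P1 vs Y: payoffs [2, 0, 3] → best response C (payoff 3)
  P1 vs Z: payoffs [0, 4, 0] → best response B (payoff 4)
  P2 vs A: payoffs [0, 2, 2] → best response Y/Z (payoff 2)
  P2 vs B: payoffs [2, 0, 3] → best response Z (payoff 3)
  P2 vs C: payoffs [2, 0, 1] → best response X (payoff 2)
Mutual best responses: (B,Z), (C,X) → Nash equilibria.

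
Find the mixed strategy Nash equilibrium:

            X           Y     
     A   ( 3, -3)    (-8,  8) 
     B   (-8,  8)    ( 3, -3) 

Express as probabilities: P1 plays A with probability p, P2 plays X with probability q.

p = 0.5, q = 0.5

Work:
Find probabilities that make opponent indifferent:
P2 chooses q to make P1 indifferent between A and B
P1 chooses p to make P2 indifferent between X and Y
Mixed NE: P1 plays (A: 0.5, B: 0.5), P2 plays (X: 0.5, Y: 0.5)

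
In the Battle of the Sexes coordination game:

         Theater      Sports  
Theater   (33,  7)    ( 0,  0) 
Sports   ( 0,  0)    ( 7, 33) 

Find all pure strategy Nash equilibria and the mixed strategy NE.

Pure NE: (Theater, Theater) and (Sports, Sports); Mixed NE: p = 0.825, q = 0.175

Work:
Check pure NE:
(Theater, Theater): (33, 7) - no unilateral deviation beneficial
(Sports, Sports): (7, 33) - no unilateral deviation beneficial
Mixed NE: P1 plays Theater with p = 0.825, P2 plays Theater with q = 0.175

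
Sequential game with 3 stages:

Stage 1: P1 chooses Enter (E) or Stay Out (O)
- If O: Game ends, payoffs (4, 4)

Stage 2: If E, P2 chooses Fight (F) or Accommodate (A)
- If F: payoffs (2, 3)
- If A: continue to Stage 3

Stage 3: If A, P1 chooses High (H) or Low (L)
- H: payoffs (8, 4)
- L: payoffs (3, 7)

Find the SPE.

SPE: (E, A, H); Outcome (8, 4)

Work:
Stage 3: P1 chooses H (8 vs 3)
Stage 2: P2: F->3, A->4 (anticipating H). Choose A
Stage 1: P1: O->4, E->8 (anticipating A, H). Choose E
SPE path: E -> A -> H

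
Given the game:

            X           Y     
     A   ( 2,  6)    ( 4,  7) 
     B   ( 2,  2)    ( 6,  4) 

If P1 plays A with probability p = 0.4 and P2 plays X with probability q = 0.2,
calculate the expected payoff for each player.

E[P1] = 4.56, E[P2] = 4.88

Work:
E[P1] = p·q·π₁(A,X) + p·(1-q)·π₁(A,Y) + (1-p)·q·π₁(B,X) + (1-p)·(1-q)·π₁(B,Y)
= 0.4·0.2·2 + 0.4·0.8·4 + 0.6·0.2·2 + 0.6·0.8·6
= 4.56

E[P2] = 4.88 (similar calculation)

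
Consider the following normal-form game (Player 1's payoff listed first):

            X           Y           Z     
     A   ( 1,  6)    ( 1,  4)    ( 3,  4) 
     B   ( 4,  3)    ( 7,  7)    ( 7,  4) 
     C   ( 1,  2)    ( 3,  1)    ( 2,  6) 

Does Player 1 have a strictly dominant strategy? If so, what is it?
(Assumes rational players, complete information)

Yes, Player 1's strictly dominant strategy is B

Work:
A strategy strictly dominates another if it gives a strictly higher payoff against every opponent action. Compare each pair of P1's strategies column-by-column:
  A vs B: [1 vs 4, 1 vs 7, 3 vs 7] → A does not strictly dominate B (column X: 1 ≤ 4)
  A vs C: [1 vs 1, 1 vs 3, 3 vs 2] → A does not strictly dominate C (column X: 1 ≤ 1)
  B vs A: [4 vs 1, 7 vs 1, 7 vs 3] → B strictly dominates A
  B vs C: [4 vs 1, 7 vs 3, 7 vs 2] → B strictly dominates C
  C vs A: [1 vs 1, 3 vs 1, 2 vs 3] → C does not strictly dominate A (column X: 1 ≤ 1)
  C vs B: [1 vs 4, 3 vs 7, 2 vs 7] → C does not strictly dominate B (column X: 1 ≤ 4)
B strictly dominates every other strategy → strictly dominant.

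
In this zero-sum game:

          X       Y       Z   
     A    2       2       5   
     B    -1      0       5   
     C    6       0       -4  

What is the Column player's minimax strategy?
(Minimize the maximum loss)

Column should play Y, value = 2

Work:
Column player minimizes Row's maximum payoff:
Column X: max payoff to Row = 6
Column Y: max payoff to Row = 2
Column Z: max payoff to Row = 5
Minimum is 2, achieved by column Y.
Minimax strategy: Y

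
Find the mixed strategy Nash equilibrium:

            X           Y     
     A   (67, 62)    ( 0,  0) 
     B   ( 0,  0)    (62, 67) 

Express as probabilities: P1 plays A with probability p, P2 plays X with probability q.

p = 0.5194, q = 0.4806

Work:
Find probabilities that make opponent indifferent:
P2 chooses q to make P1 indifferent between A and B
P1 chooses p to make P2 indifferent between X and Y
Mixed NE: P1 plays (A: 0.5194, B: 0.4806), P2 plays (X: 0.4806, Y: 0.5194)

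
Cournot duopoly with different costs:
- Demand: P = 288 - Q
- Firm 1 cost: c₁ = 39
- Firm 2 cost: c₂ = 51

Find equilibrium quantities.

q₁* = 87.0, q₂* = 75.0

Work:
Reaction: q₁ = (288 - 39 - q₂)/2
Reaction: q₂ = (288 - 51 - q₁)/2
Solve simultaneously:
q₁* = (288 - 2×39 + 51)/3 = 87.0
q₂* = (288 - 2×51 + 39)/3 = 75.0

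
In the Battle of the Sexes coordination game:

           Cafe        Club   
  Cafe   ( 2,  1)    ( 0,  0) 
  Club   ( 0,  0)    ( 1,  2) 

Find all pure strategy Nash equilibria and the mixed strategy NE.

Pure NE: (Cafe, Cafe) and (Club, Club); Mixed NE: p = 0.6667, q = 0.3333

Work:
Check pure NE:
(Cafe, Cafe): (2, 1) - no unilateral deviation beneficial
(Club, Club): (1, 2) - no unilateral deviation beneficial
Mixed NE: P1 plays Cafe with p = 0.6667, P2 plays Cafe with q = 0.3333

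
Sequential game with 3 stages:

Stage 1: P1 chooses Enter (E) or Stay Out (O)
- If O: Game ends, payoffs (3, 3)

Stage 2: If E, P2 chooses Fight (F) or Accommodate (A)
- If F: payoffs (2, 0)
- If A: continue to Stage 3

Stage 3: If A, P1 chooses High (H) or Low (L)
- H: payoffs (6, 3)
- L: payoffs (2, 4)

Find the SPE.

SPE: (E, A, H); Outcome (6, 3)

Work:
Stage 3: P1 chooses H (6 vs 2)
Stage 2: P2: F->0, A->3 (anticipating H). Choose A
Stage 1: P1: O->3, E->6 (anticipating A, H). Choose E
SPE path: E -> A -> H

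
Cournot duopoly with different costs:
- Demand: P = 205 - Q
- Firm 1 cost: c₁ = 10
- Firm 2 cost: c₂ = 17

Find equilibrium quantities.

q₁* = 67.33, q₂* = 60.33

Work:
Reaction: q₁ = (205 - 10 - q₂)/2
Reaction: q₂ = (205 - 17 - q₁)/2
Solve simultaneously:
q₁* = (205 - 2×10 + 17)/3 = 67.33
q₂* = (205 - 2×17 + 10)/3 = 60.33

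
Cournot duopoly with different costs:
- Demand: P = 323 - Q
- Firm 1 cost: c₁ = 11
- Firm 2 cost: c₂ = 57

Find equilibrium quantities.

q₁* = 119.33, q₂* = 73.33

Work:
Reaction: q₁ = (323 - 11 - q₂)/2
Reaction: q₂ = (323 - 57 - q₁)/2
Solve simultaneously:
q₁* = (323 - 2×11 + 57)/3 = 119.33
q₂* = (323 - 2×57 + 11)/3 = 73.33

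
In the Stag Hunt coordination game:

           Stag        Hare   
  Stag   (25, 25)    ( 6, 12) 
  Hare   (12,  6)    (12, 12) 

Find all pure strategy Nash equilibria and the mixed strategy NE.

Pure NE: (Stag, Stag) and (Hare, Hare); Mixed NE: p = 0.3158, q = 0.3158

Work:
Check pure NE:
(Stag, Stag): (25, 25) - no unilateral deviation beneficial
(Hare, Hare): (12, 12) - no unilateral deviation beneficial
Mixed NE: P1 plays Stag with p = 0.3158, P2 plays Stag with q = 0.3158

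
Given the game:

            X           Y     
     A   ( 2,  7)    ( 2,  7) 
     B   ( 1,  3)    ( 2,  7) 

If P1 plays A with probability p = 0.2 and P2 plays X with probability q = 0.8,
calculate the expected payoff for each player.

E[P1] = 1.36, E[P2] = 4.44

Work:
E[P1] = p·q·π₁(A,X) + p·(1-q)·π₁(A,Y) + (1-p)·q·π₁(B,X) + (1-p)·(1-q)·π₁(B,Y)
= 0.2·0.8·2 + 0.2·0.2·2 + 0.8·0.8·1 + 0.8·0.2·2
= 1.36

E[P2] = 4.44 (similar calculation)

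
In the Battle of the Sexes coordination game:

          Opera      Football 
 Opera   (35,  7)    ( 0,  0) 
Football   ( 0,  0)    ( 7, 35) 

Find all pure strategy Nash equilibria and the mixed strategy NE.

Pure NE: (Opera, Opera) and (Football, Football); Mixed NE: p = 0.8333, q = 0.1667

Work:
Check pure NE:
(Opera, Opera): (35, 7) - no unilateral deviation beneficial
(Football, Football): (7, 35) - no unilateral deviation beneficial
Mixed NE: P1 plays Opera with p = 0.8333, P2 plays Opera with q = 0.1667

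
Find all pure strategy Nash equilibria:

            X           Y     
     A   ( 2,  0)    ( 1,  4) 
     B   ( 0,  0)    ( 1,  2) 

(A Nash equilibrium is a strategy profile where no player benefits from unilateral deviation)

Nash equilibrium: (A, Y), (B, Y)

Work:
Best responses:
  P1 vs X: payoffs [2, 0] → best response A (payoff 2)
  P1 vs Y: payoffs [1, 1] → best response A/B (payoff 1)
  P2 vs A: payoffs [0, 4] → best response Y (payoff 4)
  P2 vs B: payoffs [0, 2] → best response Y (payoff 2)
Mutual best responses: (A,Y), (B,Y) → Nash equilibria.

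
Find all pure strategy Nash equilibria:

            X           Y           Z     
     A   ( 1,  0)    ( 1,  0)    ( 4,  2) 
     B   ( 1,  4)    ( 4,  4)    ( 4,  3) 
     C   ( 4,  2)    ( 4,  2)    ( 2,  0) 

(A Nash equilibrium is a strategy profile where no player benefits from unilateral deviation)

Nash equilibrium: (A, Z), (B, Y), (C, X), (C, Y)

Work:
Best responses:
  P1 vs X: payoffs [1, 1, 4] → best response C (payoff 4)
  P1 vs Y: payoffs [1, 4, 4] → best response B/C (payoff 4)
  P1 vs Z: payoffs [4, 4, 2] → best response A/B (payoff 4)
  P2 vs A: payoffs [0, 0, 2] → best response Z (payoff 2)
  P2 vs B: payoffs [4, 4, 3] → best response X/Y (payoff 4)
  P2 vs C: payoffs [2, 2, 0] → best response X/Y (payoff 2)
Mutual best responses: (A,Z), (B,Y), (C,X), (C,Y) → Nash equilibria.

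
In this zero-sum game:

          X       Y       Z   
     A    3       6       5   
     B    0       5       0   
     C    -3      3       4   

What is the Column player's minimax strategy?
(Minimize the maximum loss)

Column should play X, value = 3

Work:
Column player minimizes Row's maximum payoff:
Column X: max payoff to Row = 3
Column Y: max payoff to Row = 6
Column Z: max payoff to Row = 5
Minimum is 3, achieved by column X.
Minimax strategy: X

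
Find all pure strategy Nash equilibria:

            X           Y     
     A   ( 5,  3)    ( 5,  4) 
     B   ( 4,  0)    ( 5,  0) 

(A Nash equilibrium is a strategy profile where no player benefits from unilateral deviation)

Nash equilibrium: (A, Y), (B, Y)

Work:
Best responses:
  P1 vs X: payoffs [5, 4] → best response A (payoff 5)
  P1 vs Y: payoffs [5, 5] → best response A/B (payoff 5)
  P2 vs A: payoffs [3, 4] → best response Y (payoff 4)
  P2 vs B: payoffs [0, 0] → best response X/Y (payoff 0)
Mutual best responses: (A,Y), (B,Y) → Nash equilibria.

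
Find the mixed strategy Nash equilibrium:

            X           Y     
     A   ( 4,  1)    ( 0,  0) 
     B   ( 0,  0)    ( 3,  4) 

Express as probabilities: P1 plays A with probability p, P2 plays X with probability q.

p = 0.8, q = 0.4286

Work:
Find probabilities that make opponent indifferent:
P2 chooses q to make P1 indifferent between A and B
P1 chooses p to make P2 indifferent between X and Y
Mixed NE: P1 plays (A: 0.8, B: 0.2), P2 plays (X: 0.4286, Y: 0.5714)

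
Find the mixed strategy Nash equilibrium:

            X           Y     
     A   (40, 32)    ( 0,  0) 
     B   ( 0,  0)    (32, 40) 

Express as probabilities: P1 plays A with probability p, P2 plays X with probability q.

p = 0.5556, q = 0.4444

Work:
Find probabilities that make opponent indifferent:
P2 chooses q to make P1 indifferent between A and B
P1 chooses p to make P2 indifferent between X and Y
Mixed NE: P1 plays (A: 0.5556, B: 0.4444), P2 plays (X: 0.4444, Y: 0.5556)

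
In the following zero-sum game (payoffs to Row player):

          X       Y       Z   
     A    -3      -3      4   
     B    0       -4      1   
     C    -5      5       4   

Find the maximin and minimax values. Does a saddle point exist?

Maximin = -3, Minimax = 0, Saddle: False

Work:
Row minimums: [-3, -4, -5] → maximin = -3
Column maximums: [0, 5, 4] → minimax = 0
No saddle point (maximin ≠ minimax). Mixed strategy needed.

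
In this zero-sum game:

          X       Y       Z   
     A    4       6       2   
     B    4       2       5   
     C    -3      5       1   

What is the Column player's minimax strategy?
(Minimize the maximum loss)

Column should play X, value = 4

Work:
Column player minimizes Row's maximum payoff:
Column X: max payoff to Row = 4
Column Y: max payoff to Row = 6
Column Z: max payoff to Row = 5
Minimum is 4, achieved by column X.
Minimax strategy: X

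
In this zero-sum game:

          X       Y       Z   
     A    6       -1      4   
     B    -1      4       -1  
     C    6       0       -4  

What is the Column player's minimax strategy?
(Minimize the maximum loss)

Column should play Y or Z (all achieve the minimum), value = 4

Work:
Column player minimizes Row's maximum payoff:
Column X: max payoff to Row = 6
Column Y: max payoff to Row = 4
Column Z: max payoff to Row = 4
Minimum is 4, achieved by columns Y, Z (tied).
Each of Y or Z is a minimax strategy.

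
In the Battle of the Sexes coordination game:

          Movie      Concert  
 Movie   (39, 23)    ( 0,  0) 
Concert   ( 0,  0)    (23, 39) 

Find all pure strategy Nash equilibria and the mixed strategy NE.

Pure NE: (Movie, Movie) and (Concert, Concert); Mixed NE: p = 0.629, q = 0.371

Work:
Check pure NE:
(Movie, Movie): (39, 23) - no unilateral deviation beneficial
(Concert, Concert): (23, 39) - no unilateral deviation beneficial
Mixed NE: P1 plays Movie with p = 0.629, P2 plays Movie with q = 0.371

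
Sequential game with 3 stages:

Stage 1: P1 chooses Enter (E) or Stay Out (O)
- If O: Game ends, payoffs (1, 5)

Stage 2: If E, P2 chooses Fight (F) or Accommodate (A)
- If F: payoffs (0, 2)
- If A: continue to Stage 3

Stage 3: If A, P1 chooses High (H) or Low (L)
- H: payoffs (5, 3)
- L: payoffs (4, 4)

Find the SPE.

SPE: (E, A, H); Outcome (5, 3)

Work:
Stage 3: P1 chooses H (5 vs 4)
Stage 2: P2: F->2, A->3 (anticipating H). Choose A
Stage 1: P1: O->1, E->5 (anticipating A, H). Choose E
SPE path: E -> A -> H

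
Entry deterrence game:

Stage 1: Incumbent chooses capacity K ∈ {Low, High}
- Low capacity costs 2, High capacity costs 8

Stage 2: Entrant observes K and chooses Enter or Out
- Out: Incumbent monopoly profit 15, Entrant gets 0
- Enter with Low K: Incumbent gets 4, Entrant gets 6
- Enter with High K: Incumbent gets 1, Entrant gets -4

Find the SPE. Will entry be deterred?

SPE: (High, Enter|Low, Out|High); Entry deterred. Incumbent net profit = 7

Work:
After Low K: Entrant enters (6 > 0)
After High K: Entrant stays out (-4 < 0)
Incumbent: Low → 4−2=2, High → 15−8=7
Incumbent chooses High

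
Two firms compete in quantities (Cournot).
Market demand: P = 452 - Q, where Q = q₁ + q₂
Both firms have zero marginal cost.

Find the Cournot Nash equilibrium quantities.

q₁* = q₂* = 150.67; P* = 150.67

Work:
Profit: π_i = P·q_i = (a - q_i - q_j)·q_i
FOC: ∂π_i/∂q_i = a - 2q_i - q_j = 0
Reaction function: q_i = (452 - q_j)/2
Symmetry: q* = 452/3 = 150.67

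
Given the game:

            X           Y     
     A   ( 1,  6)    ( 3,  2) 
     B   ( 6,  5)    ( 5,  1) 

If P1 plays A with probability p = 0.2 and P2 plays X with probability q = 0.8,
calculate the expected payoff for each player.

E[P1] = 4.92, E[P2] = 4.4

Work:
E[P1] = p·q·π₁(A,X) + p·(1-q)·π₁(A,Y) + (1-p)·q·π₁(B,X) + (1-p)·(1-q)·π₁(B,Y)
= 0.2·0.8·1 + 0.2·0.2·3 + 0.8·0.8·6 + 0.8·0.2·5
= 4.92

E[P2] = 4.4 (similar calculation)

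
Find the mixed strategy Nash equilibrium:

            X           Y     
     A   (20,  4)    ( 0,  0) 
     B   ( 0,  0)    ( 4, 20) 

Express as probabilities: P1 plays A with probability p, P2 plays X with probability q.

p = 0.8333, q = 0.1667

Work:
Find probabilities that make opponent indifferent:
P2 chooses q to make P1 indifferent between A and B
P1 chooses p to make P2 indifferent between X and Y
Mixed NE: P1 plays (A: 0.8333, B: 0.1667), P2 plays (X: 0.1667, Y: 0.8333)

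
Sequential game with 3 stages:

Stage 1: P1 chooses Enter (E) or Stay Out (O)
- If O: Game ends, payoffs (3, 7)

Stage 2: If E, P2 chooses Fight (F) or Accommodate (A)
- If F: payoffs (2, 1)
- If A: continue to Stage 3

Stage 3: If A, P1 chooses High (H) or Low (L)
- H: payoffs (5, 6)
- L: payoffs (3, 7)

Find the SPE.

SPE: (E, A, H); Outcome (5, 6)

Work:
Stage 3: P1 chooses H (5 vs 3)
Stage 2: P2: F->1, A->6 (anticipating H). Choose A
Stage 1: P1: O->3, E->5 (anticipating A, H). Choose E
SPE path: E -> A -> H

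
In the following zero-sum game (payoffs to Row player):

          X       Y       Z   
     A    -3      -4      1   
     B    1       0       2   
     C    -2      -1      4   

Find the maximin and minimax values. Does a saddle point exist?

Maximin = 0, Minimax = 0, Saddle: True

Work:
Row minimums: [-4, 0, -2] → maximin = 0
Column maximums: [1, 0, 4] → minimax = 0
Saddle point exists! Game value = 0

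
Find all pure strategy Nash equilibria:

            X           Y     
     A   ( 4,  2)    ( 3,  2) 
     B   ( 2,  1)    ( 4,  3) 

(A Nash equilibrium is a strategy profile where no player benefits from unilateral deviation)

Nash equilibrium: (A, X), (B, Y)

Work:
Best responses:
  P1 vs X: payoffs [4, 2] → best response A (payoff 4)
  P1 vs Y: payoffs [3, 4] → best response B (payoff 4)
  P2 vs A: payoffs [2, 2] → best response X/Y (payoff 2)
  P2 vs B: payoffs [1, 3] → best response Y (payoff 3)
Mutual best responses: (A,X), (B,Y) → Nash equilibria.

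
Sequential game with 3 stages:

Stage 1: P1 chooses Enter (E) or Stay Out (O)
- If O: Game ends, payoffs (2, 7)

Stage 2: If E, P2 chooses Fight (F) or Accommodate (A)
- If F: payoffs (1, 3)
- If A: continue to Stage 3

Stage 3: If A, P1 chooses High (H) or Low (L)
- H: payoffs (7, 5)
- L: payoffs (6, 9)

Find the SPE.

SPE: (E, A, H); Outcome (7, 5)

Work:
Stage 3: P1 chooses H (7 vs 6)
Stage 2: P2: F->3, A->5 (anticipating H). Choose A
Stage 1: P1: O->2, E->7 (anticipating A, H). Choose E
SPE path: E -> A -> H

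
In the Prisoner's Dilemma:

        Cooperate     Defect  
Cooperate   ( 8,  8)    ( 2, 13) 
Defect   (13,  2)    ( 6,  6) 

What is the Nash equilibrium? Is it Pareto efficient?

(Defect, Defect) is NE; not Pareto efficient

Work:
Defect dominates Cooperate for both players:
If P2 cooperates: Defect (13) > Cooperate (8)
If P2 defects: Defect (6) > Cooperate (2)
NE: (Defect, Defect) with payoff (6, 6)
But (Cooperate, Cooperate) = (8, 8) Pareto dominates (6, 6)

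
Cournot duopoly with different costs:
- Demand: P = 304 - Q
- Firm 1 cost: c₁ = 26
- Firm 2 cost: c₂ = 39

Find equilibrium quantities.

q₁* = 97.0, q₂* = 84.0

Work:
Reaction: q₁ = (304 - 26 - q₂)/2
Reaction: q₂ = (304 - 39 - q₁)/2
Solve simultaneously:
q₁* = (304 - 2×26 + 39)/3 = 97.0
q₂* = (304 - 2×39 + 26)/3 = 84.0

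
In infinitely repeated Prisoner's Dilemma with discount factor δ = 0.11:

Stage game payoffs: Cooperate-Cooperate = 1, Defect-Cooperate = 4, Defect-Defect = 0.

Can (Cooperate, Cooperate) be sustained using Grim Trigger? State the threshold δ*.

δ* = 0.75; since δ = 0.11 < 0.75, cooperation cannot be sustained

Work:
For Grim Trigger:
Cooperate forever: 1/(1-δ)
Defect then punished: 4 + 0·δ/(1-δ)
Need: 1/(1-δ) ≥ 4 + 0·δ/(1-δ)
Solving: δ ≥ (T-R)/(T-P) = (4-1)/(4-0) = 0.75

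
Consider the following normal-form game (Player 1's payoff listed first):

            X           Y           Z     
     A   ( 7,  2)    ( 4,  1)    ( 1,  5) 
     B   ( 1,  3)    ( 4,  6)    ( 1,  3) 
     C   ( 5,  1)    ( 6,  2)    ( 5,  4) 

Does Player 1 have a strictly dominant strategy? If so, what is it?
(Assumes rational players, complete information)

No strictly dominant strategy exists for Player 1

Work:
A strategy strictly dominates another if it gives a strictly higher payoff against every opponent action. Compare each pair of P1's strategies column-by-column:
  A vs B: [7 vs 1, 4 vs 4, 1 vs 1] → A does not strictly dominate B (column Y: 4 ≤ 4)
  A vs C: [7 vs 5, 4 vs 6, 1 vs 5] → A does not strictly dominate C (column Y: 4 ≤ 6)
  B vs A: [1 vs 7, 4 vs 4, 1 vs 1] → B does not strictly dominate A (column X: 1 ≤ 7)
  B vs C: [1 vs 5, 4 vs 6, 1 vs 5] → B does not strictly dominate C (column X: 1 ≤ 5)
  C vs A: [5 vs 7, 6 vs 4, 5 vs 1] → C does not strictly dominate A (column X: 5 ≤ 7)
  C vs B: [5 vs 1, 6 vs 4, 5 vs 1] → C strictly dominates B
No single strategy strictly dominates all others → no strictly dominant strategy.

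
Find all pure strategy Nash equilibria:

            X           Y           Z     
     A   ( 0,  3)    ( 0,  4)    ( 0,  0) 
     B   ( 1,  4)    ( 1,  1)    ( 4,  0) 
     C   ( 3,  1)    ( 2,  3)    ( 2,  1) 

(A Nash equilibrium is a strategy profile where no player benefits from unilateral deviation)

Nash equilibrium: (C, Y)

Work:
Best responses:
  P1 vs X: payoffs [0, 1, 3] → best response C (payoff 3)
  P1 vs Y: payoffs [0, 1, 2] → best response C (payoff 2)
  P1 vs Z: payoffs [0, 4, 2] → best response B (payoff 4)
  P2 vs A: payoffs [3, 4, 0] → best response Y (payoff 4)
  P2 vs B: payoffs [4, 1, 0] → best response X (payoff 4)
  P2 vs C: payoffs [1, 3, 1] → best response Y (payoff 3)
Mutual best responses: (C,Y) → Nash equilibria.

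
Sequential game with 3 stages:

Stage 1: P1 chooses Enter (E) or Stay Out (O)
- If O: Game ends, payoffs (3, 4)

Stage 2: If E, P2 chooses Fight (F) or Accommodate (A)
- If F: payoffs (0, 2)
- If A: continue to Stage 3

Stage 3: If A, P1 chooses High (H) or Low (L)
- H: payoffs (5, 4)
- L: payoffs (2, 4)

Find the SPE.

SPE: (E, A, H); Outcome (5, 4)

Work:
Stage 3: P1 chooses H (5 vs 2)
Stage 2: P2: F->2, A->4 (anticipating H). Choose A
Stage 1: P1: O->3, E->5 (anticipating A, H). Choose E
SPE path: E -> A -> H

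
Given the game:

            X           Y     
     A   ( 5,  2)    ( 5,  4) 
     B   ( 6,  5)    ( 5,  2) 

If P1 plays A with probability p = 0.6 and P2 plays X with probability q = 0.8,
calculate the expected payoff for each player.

E[P1] = 5.32, E[P2] = 3.2

Work:
E[P1] = p·q·π₁(A,X) + p·(1-q)·π₁(A,Y) + (1-p)·q·π₁(B,X) + (1-p)·(1-q)·π₁(B,Y)
= 0.6·0.8·5 + 0.6·0.2·5 + 0.4·0.8·6 + 0.4·0.2·5
= 5.32

E[P2] = 3.2 (similar calculation)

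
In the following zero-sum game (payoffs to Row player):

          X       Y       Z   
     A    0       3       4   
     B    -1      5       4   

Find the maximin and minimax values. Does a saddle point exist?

Maximin = 0, Minimax = 0, Saddle: True

Work:
Row minimums: [0, -1] → maximin = 0
Column maximums: [0, 5, 4] → minimax = 0
Saddle point exists! Game value = 0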